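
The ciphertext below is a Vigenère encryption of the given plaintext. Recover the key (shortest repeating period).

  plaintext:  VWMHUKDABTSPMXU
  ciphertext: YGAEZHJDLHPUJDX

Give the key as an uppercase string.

DKOXFXG

  i= 0: Y-V =  3 → D
  i= 1: G-W = 10 → K
  i= 2: A-M = 14 → O
  i= 3: E-H = 23 → X
  i= 4: Z-U =  5 → F
  i= 5: H-K = 23 → X
  i= 6: J-D =  6 → G
  i= 7: D-A =  3 → D
  i= 8: L-B = 10 → K
  i= 9: H-T = 14 → O
  i=10: P-S = 23 → X
  i=11: U-P =  5 → F
  i=12: J-M = 23 → X
  i=13: D-X =  6 → G
  i=14: X-U =  3 → D
  shifts repeat with period 7: DKOXFXG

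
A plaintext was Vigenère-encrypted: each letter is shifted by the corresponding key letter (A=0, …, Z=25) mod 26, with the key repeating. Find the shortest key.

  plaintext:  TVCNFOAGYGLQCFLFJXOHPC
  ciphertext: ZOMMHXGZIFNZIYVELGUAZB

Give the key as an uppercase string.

  i= 0: Z-T =  6 → G
  i= 1: O-V = 19 → T
  i= 2: M-C = 10 → K
  i= 3: M-N = 25 → Z
  i= 4: H-F =  2 → C
  i= 5: X-O =  9 → J
  i= 6: G-A =  6 → G
  i= 7: Z-G = 19 → T
  i= 8: I-Y = 10 → K
  i= 9: F-G = 25 → Z
  i=10: N-L =  2 → C
  i=11: Z-Q =  9 → J
  i=12: I-C =  6 → G
  i=13: Y-F = 19 → T
  i=14: V-L = 10 → K
  i=15: E-F = 25 → Z
  i=16: L-J =  2 → C
  i=17: G-X =  9 → J
  i=18: U-O =  6 → G
  i=19: A-H = 19 → T
  i=20: Z-P = 10 → K
  i=21: B-C = 25 → Z
  shifts repeat with period 6: GTKZCJ

GTKZCJ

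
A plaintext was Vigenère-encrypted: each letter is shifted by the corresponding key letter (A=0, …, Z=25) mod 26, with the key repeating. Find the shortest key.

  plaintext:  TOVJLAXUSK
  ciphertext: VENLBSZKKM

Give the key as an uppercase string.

CQS

  i= 0: V-T =  2 → C
  i= 1: E-O = 16 → Q
  i= 2: N-V = 18 → S
  i= 3: L-J =  2 → C
  i= 4: B-L = 16 → Q
  i= 5: S-A = 18 → S
  i= 6: Z-X =  2 → C
  i= 7: K-U = 16 → Q
  i= 8: K-S = 18 → S
  i= 9: M-K =  2 → C
  shifts repeat with period 3: CQS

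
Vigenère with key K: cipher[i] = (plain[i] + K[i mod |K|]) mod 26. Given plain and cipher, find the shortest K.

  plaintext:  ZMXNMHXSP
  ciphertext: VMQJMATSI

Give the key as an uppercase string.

  i= 0: V-Z = 22 → W
  i= 1: M-M =  0 → A
  i= 2: Q-X = 19 → T
  i= 3: J-N = 22 → W
  i= 4: M-M =  0 → A
  i= 5: A-H = 19 → T
  i= 6: T-X = 22 → W
  i= 7: S-S =  0 → A
  i= 8: I-P = 19 → T
  shifts repeat with period 3: WAT

WAT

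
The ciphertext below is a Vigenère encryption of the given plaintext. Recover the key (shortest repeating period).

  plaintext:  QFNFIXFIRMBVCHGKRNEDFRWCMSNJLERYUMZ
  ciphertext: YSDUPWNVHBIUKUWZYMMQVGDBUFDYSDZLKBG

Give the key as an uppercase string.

  i= 0: Y-Q =  8 → I
  i= 1: S-F = 13 → N
  i= 2: D-N = 16 → Q
  i= 3: U-F = 15 → P
  i= 4: P-I =  7 → H
  i= 5: W-X = 25 → Z
  i= 6: N-F =  8 → I
  i= 7: V-I = 13 → N
  i= 8: H-R = 16 → Q
  i= 9: B-M = 15 → P
  i=10: I-B =  7 → H
  i=11: U-V = 25 → Z
  i=12: K-C =  8 → I
  i=13: U-H = 13 → N
  i=14: W-G = 16 → Q
  i=15: Z-K = 15 → P
  i=16: Y-R =  7 → H
  i=17: M-N = 25 → Z
  i=18: M-E =  8 → I
  i=19: Q-D = 13 → N
  i=20: V-F = 16 → Q
  i=21: G-R = 15 → P
  i=22: D-W =  7 → H
  i=23: B-C = 25 → Z
  i=24: U-M =  8 → I
  i=25: F-S = 13 → N
  i=26: D-N = 16 → Q
  i=27: Y-J = 15 → P
  i=28: S-L =  7 → H
  i=29: D-E = 25 → Z
  i=30: Z-R =  8 → I
  i=31: L-Y = 13 → N
  i=32: K-U = 16 → Q
  i=33: B-M = 15 → P
  i=34: G-Z =  7 → H
  shifts repeat with period 6: INQPHZ

INQPHZ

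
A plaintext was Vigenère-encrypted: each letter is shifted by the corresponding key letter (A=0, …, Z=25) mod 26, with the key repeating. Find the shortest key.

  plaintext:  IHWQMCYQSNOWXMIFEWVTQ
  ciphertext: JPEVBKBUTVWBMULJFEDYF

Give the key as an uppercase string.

  i= 0: J-I =  1 → B
  i= 1: P-H =  8 → I
  i= 2: E-W =  8 → I
  i= 3: V-Q =  5 → F
  i= 4: B-M = 15 → P
  i= 5: K-C =  8 → I
  i= 6: B-Y =  3 → D
  i= 7: U-Q =  4 → E
  i= 8: T-S =  1 → B
  i= 9: V-N =  8 → I
  i=10: W-O =  8 → I
  i=11: B-W =  5 → F
  i=12: M-X = 15 → P
  i=13: U-M =  8 → I
  i=14: L-I =  3 → D
  i=15: J-F =  4 → E
  i=16: F-E =  1 → B
  i=17: E-W =  8 → I
  i=18: D-V =  8 → I
  i=19: Y-T =  5 → F
  i=20: F-Q = 15 → P
  shifts repeat with period 8: BIIFPIDE

BIIFPIDE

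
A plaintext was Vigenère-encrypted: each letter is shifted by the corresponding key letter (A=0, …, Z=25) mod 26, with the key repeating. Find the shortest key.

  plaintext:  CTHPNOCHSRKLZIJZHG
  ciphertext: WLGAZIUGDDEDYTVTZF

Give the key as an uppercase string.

USZLM

  i= 0: W-C = 20 → U
  i= 1: L-T = 18 → S
  i= 2: G-H = 25 → Z
  i= 3: A-P = 11 → L
  i= 4: Z-N = 12 → M
  i= 5: I-O = 20 → U
  i= 6: U-C = 18 → S
  i= 7: G-H = 25 → Z
  i= 8: D-S = 11 → L
  i= 9: D-R = 12 → M
  i=10: E-K = 20 → U
  i=11: D-L = 18 → S
  i=12: Y-Z = 25 → Z
  i=13: T-I = 11 → L
  i=14: V-J = 12 → M
  i=15: T-Z = 20 → U
  i=16: Z-H = 18 → S
  i=17: F-G = 25 → Z
  shifts repeat with period 5: USZLM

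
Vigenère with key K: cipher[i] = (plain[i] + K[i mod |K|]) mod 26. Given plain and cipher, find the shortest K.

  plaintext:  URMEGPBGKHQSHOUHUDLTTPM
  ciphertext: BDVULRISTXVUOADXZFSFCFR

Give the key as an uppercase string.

HMJQFC

  i= 0: B-U =  7 → H
  i= 1: D-R = 12 → M
  i= 2: V-M =  9 → J
  i= 3: U-E = 16 → Q
  i= 4: L-G =  5 → F
  i= 5: R-P =  2 → C
  i= 6: I-B =  7 → H
  i= 7: S-G = 12 → M
  i= 8: T-K =  9 → J
  i= 9: X-H = 16 → Q
  i=10: V-Q =  5 → F
  i=11: U-S =  2 → C
  i=12: O-H =  7 → H
  i=13: A-O = 12 → M
  i=14: D-U =  9 → J
  i=15: X-H = 16 → Q
  i=16: Z-U =  5 → F
  i=17: F-D =  2 → C
  i=18: S-L =  7 → H
  i=19: F-T = 12 → M
  i=20: C-T =  9 → J
  i=21: F-P = 16 → Q
  i=22: R-M =  5 → F
  shifts repeat with period 6: HMJQFC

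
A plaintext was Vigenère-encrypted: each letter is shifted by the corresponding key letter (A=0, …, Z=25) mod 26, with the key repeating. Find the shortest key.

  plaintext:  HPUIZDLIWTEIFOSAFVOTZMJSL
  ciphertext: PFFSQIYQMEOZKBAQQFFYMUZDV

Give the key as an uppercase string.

  i= 0: P-H =  8 → I
  i= 1: F-P = 16 → Q
  i= 2: F-U = 11 → L
  i= 3: S-I = 10 → K
  i= 4: Q-Z = 17 → R
  i= 5: I-D =  5 → F
  i= 6: Y-L = 13 → N
  i= 7: Q-I =  8 → I
  i= 8: M-W = 16 → Q
  i= 9: E-T = 11 → L
  i=10: O-E = 10 → K
  i=11: Z-I = 17 → R
  i=12: K-F =  5 → F
  i=13: B-O = 13 → N
  i=14: A-S =  8 → I
  i=15: Q-A = 16 → Q
  i=16: Q-F = 11 → L
  i=17: F-V = 10 → K
  i=18: F-O = 17 → R
  i=19: Y-T =  5 → F
  i=20: M-Z = 13 → N
  i=21: U-M =  8 → I
  i=22: Z-J = 16 → Q
  i=23: D-S = 11 → L
  i=24: V-L = 10 → K
  shifts repeat with period 7: IQLKRFN

IQLKRFN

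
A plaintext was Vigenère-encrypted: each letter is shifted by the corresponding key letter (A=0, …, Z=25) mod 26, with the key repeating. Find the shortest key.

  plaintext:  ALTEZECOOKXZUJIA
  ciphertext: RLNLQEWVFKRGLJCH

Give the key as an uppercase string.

RAUH

  i= 0: R-A = 17 → R
  i= 1: L-L =  0 → A
  i= 2: N-T = 20 → U
  i= 3: L-E =  7 → H
  i= 4: Q-Z = 17 → R
  i= 5: E-E =  0 → A
  i= 6: W-C = 20 → U
  i= 7: V-O =  7 → H
  i= 8: F-O = 17 → R
  i= 9: K-K =  0 → A
  i=10: R-X = 20 → U
  i=11: G-Z =  7 → H
  i=12: L-U = 17 → R
  i=13: J-J =  0 → A
  i=14: C-I = 20 → U
  i=15: H-A =  7 → H
  shifts repeat with period 4: RAUH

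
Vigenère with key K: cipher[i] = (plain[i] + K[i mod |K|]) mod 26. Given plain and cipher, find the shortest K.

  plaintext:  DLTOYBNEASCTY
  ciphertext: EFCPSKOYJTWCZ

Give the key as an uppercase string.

  i= 0: E-D =  1 → B
  i= 1: F-L = 20 → U
  i= 2: C-T =  9 → J
  i= 3: P-O =  1 → B
  i= 4: S-Y = 20 → U
  i= 5: K-B =  9 → J
  i= 6: O-N =  1 → B
  i= 7: Y-E = 20 → U
  i= 8: J-A =  9 → J
  i= 9: T-S =  1 → B
  i=10: W-C = 20 → U
  i=11: C-T =  9 → J
  i=12: Z-Y =  1 → B
  shifts repeat with period 3: BUJ

BUJ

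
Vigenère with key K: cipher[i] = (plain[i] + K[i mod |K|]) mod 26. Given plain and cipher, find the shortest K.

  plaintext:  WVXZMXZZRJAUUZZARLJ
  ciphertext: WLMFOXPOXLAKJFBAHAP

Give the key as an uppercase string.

  i= 0: W-W =  0 → A
  i= 1: L-V = 16 → Q
  i= 2: M-X = 15 → P
  i= 3: F-Z =  6 → G
  i= 4: O-M =  2 → C
  i= 5: X-X =  0 → A
  i= 6: P-Z = 16 → Q
  i= 7: O-Z = 15 → P
  i= 8: X-R =  6 → G
  i= 9: L-J =  2 → C
  i=10: A-A =  0 → A
  i=11: K-U = 16 → Q
  i=12: J-U = 15 → P
  i=13: F-Z =  6 → G
  i=14: B-Z =  2 → C
  i=15: A-A =  0 → A
  i=16: H-R = 16 → Q
  i=17: A-L = 15 → P
  i=18: P-J =  6 → G
  shifts repeat with period 5: AQPGC

AQPGC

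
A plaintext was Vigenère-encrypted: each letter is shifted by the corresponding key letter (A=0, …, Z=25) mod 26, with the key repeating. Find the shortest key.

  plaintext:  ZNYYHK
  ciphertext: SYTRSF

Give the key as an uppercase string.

  i= 0: S-Z = 19 → T
  i= 1: Y-N = 11 → L
  i= 2: T-Y = 21 → V
  i= 3: R-Y = 19 → T
  i= 4: S-H = 11 → L
  i= 5: F-K = 21 → V
  shifts repeat with period 3: TLV

TLV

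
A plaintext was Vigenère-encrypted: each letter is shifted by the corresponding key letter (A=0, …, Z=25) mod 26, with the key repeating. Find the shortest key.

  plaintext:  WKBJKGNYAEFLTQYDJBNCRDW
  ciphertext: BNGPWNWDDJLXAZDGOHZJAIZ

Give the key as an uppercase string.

FDFGMHJ

  i= 0: B-W =  5 → F
  i= 1: N-K =  3 → D
  i= 2: G-B =  5 → F
  i= 3: P-J =  6 → G
  i= 4: W-K = 12 → M
  i= 5: N-G =  7 → H
  i= 6: W-N =  9 → J
  i= 7: D-Y =  5 → F
  i= 8: D-A =  3 → D
  i= 9: J-E =  5 → F
  i=10: L-F =  6 → G
  i=11: X-L = 12 → M
  i=12: A-T =  7 → H
  i=13: Z-Q =  9 → J
  i=14: D-Y =  5 → F
  i=15: G-D =  3 → D
  i=16: O-J =  5 → F
  i=17: H-B =  6 → G
  i=18: Z-N = 12 → M
  i=19: J-C =  7 → H
  i=20: A-R =  9 → J
  i=21: I-D =  5 → F
  i=22: Z-W =  3 → D
  shifts repeat with period 7: FDFGMHJ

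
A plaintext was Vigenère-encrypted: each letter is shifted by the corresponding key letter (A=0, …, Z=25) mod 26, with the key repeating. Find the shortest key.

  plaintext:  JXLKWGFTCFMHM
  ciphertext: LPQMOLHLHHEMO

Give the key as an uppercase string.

CSF

  i= 0: L-J =  2 → C
  i= 1: P-X = 18 → S
  i= 2: Q-L =  5 → F
  i= 3: M-K =  2 → C
  i= 4: O-W = 18 → S
  i= 5: L-G =  5 → F
  i= 6: H-F =  2 → C
  i= 7: L-T = 18 → S
  i= 8: H-C =  5 → F
  i= 9: H-F =  2 → C
  i=10: E-M = 18 → S
  i=11: M-H =  5 → F
  i=12: O-M =  2 → C
  shifts repeat with period 3: CSF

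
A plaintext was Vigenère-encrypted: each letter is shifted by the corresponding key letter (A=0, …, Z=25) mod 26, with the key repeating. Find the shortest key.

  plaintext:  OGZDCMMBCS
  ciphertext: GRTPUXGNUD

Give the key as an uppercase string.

  i= 0: G-O = 18 → S
  i= 1: R-G = 11 → L
  i= 2: T-Z = 20 → U
  i= 3: P-D = 12 → M
  i= 4: U-C = 18 → S
  i= 5: X-M = 11 → L
  i= 6: G-M = 20 → U
  i= 7: N-B = 12 → M
  i= 8: U-C = 18 → S
  i= 9: D-S = 11 → L
  shifts repeat with period 4: SLUM

SLUM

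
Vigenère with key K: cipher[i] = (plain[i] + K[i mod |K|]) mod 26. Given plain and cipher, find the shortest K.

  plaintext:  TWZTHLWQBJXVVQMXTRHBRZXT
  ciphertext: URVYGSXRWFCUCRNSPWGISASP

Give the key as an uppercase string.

BVWFZHB

  i= 0: U-T =  1 → B
  i= 1: R-W = 21 → V
  i= 2: V-Z = 22 → W
  i= 3: Y-T =  5 → F
  i= 4: G-H = 25 → Z
  i= 5: S-L =  7 → H
  i= 6: X-W =  1 → B
  i= 7: R-Q =  1 → B
  i= 8: W-B = 21 → V
  i= 9: F-J = 22 → W
  i=10: C-X =  5 → F
  i=11: U-V = 25 → Z
  i=12: C-V =  7 → H
  i=13: R-Q =  1 → B
  i=14: N-M =  1 → B
  i=15: S-X = 21 → V
  i=16: P-T = 22 → W
  i=17: W-R =  5 → F
  i=18: G-H = 25 → Z
  i=19: I-B =  7 → H
  i=20: S-R =  1 → B
  i=21: A-Z =  1 → B
  i=22: S-X = 21 → V
  i=23: P-T = 22 → W
  shifts repeat with period 7: BVWFZHB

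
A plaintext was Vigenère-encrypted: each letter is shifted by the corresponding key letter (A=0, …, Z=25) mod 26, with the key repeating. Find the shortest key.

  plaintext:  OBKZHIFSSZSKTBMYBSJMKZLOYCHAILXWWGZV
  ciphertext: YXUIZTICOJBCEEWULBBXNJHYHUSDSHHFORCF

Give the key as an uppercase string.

  i= 0: Y-O = 10 → K
  i= 1: X-B = 22 → W
  i= 2: U-K = 10 → K
  i= 3: I-Z =  9 → J
  i= 4: Z-H = 18 → S
  i= 5: T-I = 11 → L
  i= 6: I-F =  3 → D
  i= 7: C-S = 10 → K
  i= 8: O-S = 22 → W
  i= 9: J-Z = 10 → K
  i=10: B-S =  9 → J
  i=11: C-K = 18 → S
  i=12: E-T = 11 → L
  i=13: E-B =  3 → D
  i=14: W-M = 10 → K
  i=15: U-Y = 22 → W
  i=16: L-B = 10 → K
  i=17: B-S =  9 → J
  i=18: B-J = 18 → S
  i=19: X-M = 11 → L
  i=20: N-K =  3 → D
  i=21: J-Z = 10 → K
  i=22: H-L = 22 → W
  i=23: Y-O = 10 → K
  i=24: H-Y =  9 → J
  i=25: U-C = 18 → S
  i=26: S-H = 11 → L
  i=27: D-A =  3 → D
  i=28: S-I = 10 → K
  i=29: H-L = 22 → W
  i=30: H-X = 10 → K
  i=31: F-W =  9 → J
  i=32: O-W = 18 → S
  i=33: R-G = 11 → L
  i=34: C-Z =  3 → D
  i=35: F-V = 10 → K
  shifts repeat with period 7: KWKJSLD

KWKJSLD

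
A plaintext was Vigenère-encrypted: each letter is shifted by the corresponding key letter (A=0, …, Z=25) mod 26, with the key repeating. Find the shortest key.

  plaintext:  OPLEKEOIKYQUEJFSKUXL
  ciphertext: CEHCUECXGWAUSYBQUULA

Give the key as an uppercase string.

OPWYKA

  i= 0: C-O = 14 → O
  i= 1: E-P = 15 → P
  i= 2: H-L = 22 → W
  i= 3: C-E = 24 → Y
  i= 4: U-K = 10 → K
  i= 5: E-E =  0 → A
  i= 6: C-O = 14 → O
  i= 7: X-I = 15 → P
  i= 8: G-K = 22 → W
  i= 9: W-Y = 24 → Y
  i=10: A-Q = 10 → K
  i=11: U-U =  0 → A
  i=12: S-E = 14 → O
  i=13: Y-J = 15 → P
  i=14: B-F = 22 → W
  i=15: Q-S = 24 → Y
  i=16: U-K = 10 → K
  i=17: U-U =  0 → A
  i=18: L-X = 14 → O
  i=19: A-L = 15 → P
  shifts repeat with period 6: OPWYKA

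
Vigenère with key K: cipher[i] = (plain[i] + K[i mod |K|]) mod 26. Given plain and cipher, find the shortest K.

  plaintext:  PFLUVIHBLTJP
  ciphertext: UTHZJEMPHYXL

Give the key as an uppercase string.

FOW

  i= 0: U-P =  5 → F
  i= 1: T-F = 14 → O
  i= 2: H-L = 22 → W
  i= 3: Z-U =  5 → F
  i= 4: J-V = 14 → O
  i= 5: E-I = 22 → W
  i= 6: M-H =  5 → F
  i= 7: P-B = 14 → O
  i= 8: H-L = 22 → W
  i= 9: Y-T =  5 → F
  i=10: X-J = 14 → O
  i=11: L-P = 22 → W
  shifts repeat with period 3: FOW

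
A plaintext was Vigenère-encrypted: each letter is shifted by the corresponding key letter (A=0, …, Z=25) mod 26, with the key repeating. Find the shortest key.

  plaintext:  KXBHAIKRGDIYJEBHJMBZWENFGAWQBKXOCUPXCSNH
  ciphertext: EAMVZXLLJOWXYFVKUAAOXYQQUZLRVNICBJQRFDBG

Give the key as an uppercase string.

UDLOZPB

  i= 0: E-K = 20 → U
  i= 1: A-X =  3 → D
  i= 2: M-B = 11 → L
  i= 3: V-H = 14 → O
  i= 4: Z-A = 25 → Z
  i= 5: X-I = 15 → P
  i= 6: L-K =  1 → B
  i= 7: L-R = 20 → U
  i= 8: J-G =  3 → D
  i= 9: O-D = 11 → L
  i=10: W-I = 14 → O
  i=11: X-Y = 25 → Z
  i=12: Y-J = 15 → P
  i=13: F-E =  1 → B
  i=14: V-B = 20 → U
  i=15: K-H =  3 → D
  i=16: U-J = 11 → L
  i=17: A-M = 14 → O
  i=18: A-B = 25 → Z
  i=19: O-Z = 15 → P
  i=20: X-W =  1 → B
  i=21: Y-E = 20 → U
  i=22: Q-N =  3 → D
  i=23: Q-F = 11 → L
  i=24: U-G = 14 → O
  i=25: Z-A = 25 → Z
  i=26: L-W = 15 → P
  i=27: R-Q =  1 → B
  i=28: V-B = 20 → U
  i=29: N-K =  3 → D
  i=30: I-X = 11 → L
  i=31: C-O = 14 → O
  i=32: B-C = 25 → Z
  i=33: J-U = 15 → P
  i=34: Q-P =  1 → B
  i=35: R-X = 20 → U
  i=36: F-C =  3 → D
  i=37: D-S = 11 → L
  i=38: B-N = 14 → O
  i=39: G-H = 25 → Z
  shifts repeat with period 7: UDLOZPB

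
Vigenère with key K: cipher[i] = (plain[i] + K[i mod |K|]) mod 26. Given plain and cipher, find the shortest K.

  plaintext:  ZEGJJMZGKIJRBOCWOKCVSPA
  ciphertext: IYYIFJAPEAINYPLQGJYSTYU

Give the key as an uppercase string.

JUSZWXB

  i= 0: I-Z =  9 → J
  i= 1: Y-E = 20 → U
  i= 2: Y-G = 18 → S
  i= 3: I-J = 25 → Z
  i= 4: F-J = 22 → W
  i= 5: J-M = 23 → X
  i= 6: A-Z =  1 → B
  i= 7: P-G =  9 → J
  i= 8: E-K = 20 → U
  i= 9: A-I = 18 → S
  i=10: I-J = 25 → Z
  i=11: N-R = 22 → W
  i=12: Y-B = 23 → X
  i=13: P-O =  1 → B
  i=14: L-C =  9 → J
  i=15: Q-W = 20 → U
  i=16: G-O = 18 → S
  i=17: J-K = 25 → Z
  i=18: Y-C = 22 → W
  i=19: S-V = 23 → X
  i=20: T-S =  1 → B
  i=21: Y-P =  9 → J
  i=22: U-A = 20 → U
  shifts repeat with period 7: JUSZWXB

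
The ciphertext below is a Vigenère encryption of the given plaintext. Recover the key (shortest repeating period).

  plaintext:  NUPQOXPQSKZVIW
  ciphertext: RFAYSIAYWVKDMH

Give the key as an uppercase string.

ELLI

  i= 0: R-N =  4 → E
  i= 1: F-U = 11 → L
  i= 2: A-P = 11 → L
  i= 3: Y-Q =  8 → I
  i= 4: S-O =  4 → E
  i= 5: I-X = 11 → L
  i= 6: A-P = 11 → L
  i= 7: Y-Q =  8 → I
  i= 8: W-S =  4 → E
  i= 9: V-K = 11 → L
  i=10: K-Z = 11 → L
  i=11: D-V =  8 → I
  i=12: M-I =  4 → E
  i=13: H-W = 11 → L
  shifts repeat with period 4: ELLI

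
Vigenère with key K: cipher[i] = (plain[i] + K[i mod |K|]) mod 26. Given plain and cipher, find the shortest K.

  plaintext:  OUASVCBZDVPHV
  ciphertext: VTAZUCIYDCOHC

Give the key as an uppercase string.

HZA

  i= 0: V-O =  7 → H
  i= 1: T-U = 25 → Z
  i= 2: A-A =  0 → A
  i= 3: Z-S =  7 → H
  i= 4: U-V = 25 → Z
  i= 5: C-C =  0 → A
  i= 6: I-B =  7 → H
  i= 7: Y-Z = 25 → Z
  i= 8: D-D =  0 → A
  i= 9: C-V =  7 → H
  i=10: O-P = 25 → Z
  i=11: H-H =  0 → A
  i=12: C-V =  7 → H
  shifts repeat with period 3: HZA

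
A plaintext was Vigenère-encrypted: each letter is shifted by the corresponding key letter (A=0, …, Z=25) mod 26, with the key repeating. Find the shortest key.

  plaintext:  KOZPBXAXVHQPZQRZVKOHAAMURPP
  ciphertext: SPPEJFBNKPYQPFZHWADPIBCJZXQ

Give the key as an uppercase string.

  i= 0: S-K =  8 → I
  i= 1: P-O =  1 → B
  i= 2: P-Z = 16 → Q
  i= 3: E-P = 15 → P
  i= 4: J-B =  8 → I
  i= 5: F-X =  8 → I
  i= 6: B-A =  1 → B
  i= 7: N-X = 16 → Q
  i= 8: K-V = 15 → P
  i= 9: P-H =  8 → I
  i=10: Y-Q =  8 → I
  i=11: Q-P =  1 → B
  i=12: P-Z = 16 → Q
  i=13: F-Q = 15 → P
  i=14: Z-R =  8 → I
  i=15: H-Z =  8 → I
  i=16: W-V =  1 → B
  i=17: A-K = 16 → Q
  i=18: D-O = 15 → P
  i=19: P-H =  8 → I
  i=20: I-A =  8 → I
  i=21: B-A =  1 → B
  i=22: C-M = 16 → Q
  i=23: J-U = 15 → P
  i=24: Z-R =  8 → I
  i=25: X-P =  8 → I
  i=26: Q-P =  1 → B
  shifts repeat with period 5: IBQPI

IBQPI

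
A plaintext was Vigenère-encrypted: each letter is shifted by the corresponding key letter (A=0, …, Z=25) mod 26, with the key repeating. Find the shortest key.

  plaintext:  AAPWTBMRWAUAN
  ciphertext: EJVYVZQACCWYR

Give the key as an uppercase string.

EJGCCY

  i= 0: E-A =  4 → E
  i= 1: J-A =  9 → J
  i= 2: V-P =  6 → G
  i= 3: Y-W =  2 → C
  i= 4: V-T =  2 → C
  i= 5: Z-B = 24 → Y
  i= 6: Q-M =  4 → E
  i= 7: A-R =  9 → J
  i= 8: C-W =  6 → G
  i= 9: C-A =  2 → C
  i=10: W-U =  2 → C
  i=11: Y-A = 24 → Y
  i=12: R-N =  4 → E
  shifts repeat with period 6: EJGCCY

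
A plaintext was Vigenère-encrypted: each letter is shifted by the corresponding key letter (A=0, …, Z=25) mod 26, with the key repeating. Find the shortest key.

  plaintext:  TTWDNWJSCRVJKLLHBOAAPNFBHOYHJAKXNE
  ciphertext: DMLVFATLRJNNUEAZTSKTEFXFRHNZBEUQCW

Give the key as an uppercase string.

  i= 0: D-T = 10 → K
  i= 1: M-T = 19 → T
  i= 2: L-W = 15 → P
  i= 3: V-D = 18 → S
  i= 4: F-N = 18 → S
  i= 5: A-W =  4 → E
  i= 6: T-J = 10 → K
  i= 7: L-S = 19 → T
  i= 8: R-C = 15 → P
  i= 9: J-R = 18 → S
  i=10: N-V = 18 → S
  i=11: N-J =  4 → E
  i=12: U-K = 10 → K
  i=13: E-L = 19 → T
  i=14: A-L = 15 → P
  i=15: Z-H = 18 → S
  i=16: T-B = 18 → S
  i=17: S-O =  4 → E
  i=18: K-A = 10 → K
  i=19: T-A = 19 → T
  i=20: E-P = 15 → P
  i=21: F-N = 18 → S
  i=22: X-F = 18 → S
  i=23: F-B =  4 → E
  i=24: R-H = 10 → K
  i=25: H-O = 19 → T
  i=26: N-Y = 15 → P
  i=27: Z-H = 18 → S
  i=28: B-J = 18 → S
  i=29: E-A =  4 → E
  i=30: U-K = 10 → K
  i=31: Q-X = 19 → T
  i=32: C-N = 15 → P
  i=33: W-E = 18 → S
  shifts repeat with period 6: KTPSSE

KTPSSE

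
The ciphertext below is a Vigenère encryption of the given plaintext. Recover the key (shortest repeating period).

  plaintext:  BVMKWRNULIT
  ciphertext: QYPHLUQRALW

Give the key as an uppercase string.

  i= 0: Q-B = 15 → P
  i= 1: Y-V =  3 → D
  i= 2: P-M =  3 → D
  i= 3: H-K = 23 → X
  i= 4: L-W = 15 → P
  i= 5: U-R =  3 → D
  i= 6: Q-N =  3 → D
  i= 7: R-U = 23 → X
  i= 8: A-L = 15 → P
  i= 9: L-I =  3 → D
  i=10: W-T =  3 → D
  shifts repeat with period 4: PDDX

PDDX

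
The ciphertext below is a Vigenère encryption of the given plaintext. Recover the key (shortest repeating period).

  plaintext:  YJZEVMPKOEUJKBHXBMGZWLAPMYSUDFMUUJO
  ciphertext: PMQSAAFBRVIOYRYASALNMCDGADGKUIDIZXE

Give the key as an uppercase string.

  i= 0: P-Y = 17 → R
  i= 1: M-J =  3 → D
  i= 2: Q-Z = 17 → R
  i= 3: S-E = 14 → O
  i= 4: A-V =  5 → F
  i= 5: A-M = 14 → O
  i= 6: F-P = 16 → Q
  i= 7: B-K = 17 → R
  i= 8: R-O =  3 → D
  i= 9: V-E = 17 → R
  i=10: I-U = 14 → O
  i=11: O-J =  5 → F
  i=12: Y-K = 14 → O
  i=13: R-B = 16 → Q
  i=14: Y-H = 17 → R
  i=15: A-X =  3 → D
  i=16: S-B = 17 → R
  i=17: A-M = 14 → O
  i=18: L-G =  5 → F
  i=19: N-Z = 14 → O
  i=20: M-W = 16 → Q
  i=21: C-L = 17 → R
  i=22: D-A =  3 → D
  i=23: G-P = 17 → R
  i=24: A-M = 14 → O
  i=25: D-Y =  5 → F
  i=26: G-S = 14 → O
  i=27: K-U = 16 → Q
  i=28: U-D = 17 → R
  i=29: I-F =  3 → D
  i=30: D-M = 17 → R
  i=31: I-U = 14 → O
  i=32: Z-U =  5 → F
  i=33: X-J = 14 → O
  i=34: E-O = 16 → Q
  shifts repeat with period 7: RDROFOQ

RDROFOQ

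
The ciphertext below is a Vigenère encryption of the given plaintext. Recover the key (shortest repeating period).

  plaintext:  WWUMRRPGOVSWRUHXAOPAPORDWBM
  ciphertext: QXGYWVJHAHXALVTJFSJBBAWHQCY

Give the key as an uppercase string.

  i= 0: Q-W = 20 → U
  i= 1: X-W =  1 → B
  i= 2: G-U = 12 → M
  i= 3: Y-M = 12 → M
  i= 4: W-R =  5 → F
  i= 5: V-R =  4 → E
  i= 6: J-P = 20 → U
  i= 7: H-G =  1 → B
  i= 8: A-O = 12 → M
  i= 9: H-V = 12 → M
  i=10: X-S =  5 → F
  i=11: A-W =  4 → E
  i=12: L-R = 20 → U
  i=13: V-U =  1 → B
  i=14: T-H = 12 → M
  i=15: J-X = 12 → M
  i=16: F-A =  5 → F
  i=17: S-O =  4 → E
  i=18: J-P = 20 → U
  i=19: B-A =  1 → B
  i=20: B-P = 12 → M
  i=21: A-O = 12 → M
  i=22: W-R =  5 → F
  i=23: H-D =  4 → E
  i=24: Q-W = 20 → U
  i=25: C-B =  1 → B
  i=26: Y-M = 12 → M
  shifts repeat with period 6: UBMMFE

UBMMFE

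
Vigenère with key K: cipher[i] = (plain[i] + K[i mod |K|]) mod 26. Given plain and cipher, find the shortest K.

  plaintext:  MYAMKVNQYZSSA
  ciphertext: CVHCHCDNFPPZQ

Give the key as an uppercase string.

QXH

  i= 0: C-M = 16 → Q
  i= 1: V-Y = 23 → X
  i= 2: H-A =  7 → H
  i= 3: C-M = 16 → Q
  i= 4: H-K = 23 → X
  i= 5: C-V =  7 → H
  i= 6: D-N = 16 → Q
  i= 7: N-Q = 23 → X
  i= 8: F-Y =  7 → H
  i= 9: P-Z = 16 → Q
  i=10: P-S = 23 → X
  i=11: Z-S =  7 → H
  i=12: Q-A = 16 → Q
  shifts repeat with period 3: QXH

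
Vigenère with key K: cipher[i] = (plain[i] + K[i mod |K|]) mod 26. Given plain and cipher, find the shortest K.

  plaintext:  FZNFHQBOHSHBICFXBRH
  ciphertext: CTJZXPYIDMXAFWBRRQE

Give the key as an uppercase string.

  i= 0: C-F = 23 → X
  i= 1: T-Z = 20 → U
  i= 2: J-N = 22 → W
  i= 3: Z-F = 20 → U
  i= 4: X-H = 16 → Q
  i= 5: P-Q = 25 → Z
  i= 6: Y-B = 23 → X
  i= 7: I-O = 20 → U
  i= 8: D-H = 22 → W
  i= 9: M-S = 20 → U
  i=10: X-H = 16 → Q
  i=11: A-B = 25 → Z
  i=12: F-I = 23 → X
  i=13: W-C = 20 → U
  i=14: B-F = 22 → W
  i=15: R-X = 20 → U
  i=16: R-B = 16 → Q
  i=17: Q-R = 25 → Z
  i=18: E-H = 23 → X
  shifts repeat with period 6: XUWUQZ

XUWUQZ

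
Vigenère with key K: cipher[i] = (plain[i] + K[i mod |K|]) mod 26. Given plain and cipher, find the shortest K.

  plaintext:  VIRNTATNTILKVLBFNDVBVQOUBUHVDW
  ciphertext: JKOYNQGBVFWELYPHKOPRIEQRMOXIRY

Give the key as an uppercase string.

  i= 0: J-V = 14 → O
  i= 1: K-I =  2 → C
  i= 2: O-R = 23 → X
  i= 3: Y-N = 11 → L
  i= 4: N-T = 20 → U
  i= 5: Q-A = 16 → Q
  i= 6: G-T = 13 → N
  i= 7: B-N = 14 → O
  i= 8: V-T =  2 → C
  i= 9: F-I = 23 → X
  i=10: W-L = 11 → L
  i=11: E-K = 20 → U
  i=12: L-V = 16 → Q
  i=13: Y-L = 13 → N
  i=14: P-B = 14 → O
  i=15: H-F =  2 → C
  i=16: K-N = 23 → X
  i=17: O-D = 11 → L
  i=18: P-V = 20 → U
  i=19: R-B = 16 → Q
  i=20: I-V = 13 → N
  i=21: E-Q = 14 → O
  i=22: Q-O =  2 → C
  i=23: R-U = 23 → X
  i=24: M-B = 11 → L
  i=25: O-U = 20 → U
  i=26: X-H = 16 → Q
  i=27: I-V = 13 → N
  i=28: R-D = 14 → O
  i=29: Y-W =  2 → C
  shifts repeat with period 7: OCXLUQN

OCXLUQN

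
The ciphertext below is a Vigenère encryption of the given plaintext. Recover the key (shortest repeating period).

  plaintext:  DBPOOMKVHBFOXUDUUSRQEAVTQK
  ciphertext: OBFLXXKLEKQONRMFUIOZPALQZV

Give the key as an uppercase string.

  i= 0: O-D = 11 → L
  i= 1: B-B =  0 → A
  i= 2: F-P = 16 → Q
  i= 3: L-O = 23 → X
  i= 4: X-O =  9 → J
  i= 5: X-M = 11 → L
  i= 6: K-K =  0 → A
  i= 7: L-V = 16 → Q
  i= 8: E-H = 23 → X
  i= 9: K-B =  9 → J
  i=10: Q-F = 11 → L
  i=11: O-O =  0 → A
  i=12: N-X = 16 → Q
  i=13: R-U = 23 → X
  i=14: M-D =  9 → J
  i=15: F-U = 11 → L
  i=16: U-U =  0 → A
  i=17: I-S = 16 → Q
  i=18: O-R = 23 → X
  i=19: Z-Q =  9 → J
  i=20: P-E = 11 → L
  i=21: A-A =  0 → A
  i=22: L-V = 16 → Q
  i=23: Q-T = 23 → X
  i=24: Z-Q =  9 → J
  i=25: V-K = 11 → L
  shifts repeat with period 5: LAQXJ

LAQXJ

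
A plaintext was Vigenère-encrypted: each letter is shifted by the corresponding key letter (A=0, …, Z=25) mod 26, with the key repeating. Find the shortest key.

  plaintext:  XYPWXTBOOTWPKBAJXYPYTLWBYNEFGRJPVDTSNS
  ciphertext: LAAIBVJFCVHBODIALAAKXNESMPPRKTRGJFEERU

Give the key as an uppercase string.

  i= 0: L-X = 14 → O
  i= 1: A-Y =  2 → C
  i= 2: A-P = 11 → L
  i= 3: I-W = 12 → M
  i= 4: B-X =  4 → E
  i= 5: V-T =  2 → C
  i= 6: J-B =  8 → I
  i= 7: F-O = 17 → R
  i= 8: C-O = 14 → O
  i= 9: V-T =  2 → C
  i=10: H-W = 11 → L
  i=11: B-P = 12 → M
  i=12: O-K =  4 → E
  i=13: D-B =  2 → C
  i=14: I-A =  8 → I
  i=15: A-J = 17 → R
  i=16: L-X = 14 → O
  i=17: A-Y =  2 → C
  i=18: A-P = 11 → L
  i=19: K-Y = 12 → M
  i=20: X-T =  4 → E
  i=21: N-L =  2 → C
  i=22: E-W =  8 → I
  i=23: S-B = 17 → R
  i=24: M-Y = 14 → O
  i=25: P-N =  2 → C
  i=26: P-E = 11 → L
  i=27: R-F = 12 → M
  i=28: K-G =  4 → E
  i=29: T-R =  2 → C
  i=30: R-J =  8 → I
  i=31: G-P = 17 → R
  i=32: J-V = 14 → O
  i=33: F-D =  2 → C
  i=34: E-T = 11 → L
  i=35: E-S = 12 → M
  i=36: R-N =  4 → E
  i=37: U-S =  2 → C
  shifts repeat with period 8: OCLMECIR

OCLMECIR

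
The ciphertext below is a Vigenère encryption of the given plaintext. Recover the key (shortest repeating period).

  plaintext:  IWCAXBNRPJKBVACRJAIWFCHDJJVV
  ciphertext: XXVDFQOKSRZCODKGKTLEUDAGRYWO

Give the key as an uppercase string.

  i= 0: X-I = 15 → P
  i= 1: X-W =  1 → B
  i= 2: V-C = 19 → T
  i= 3: D-A =  3 → D
  i= 4: F-X =  8 → I
  i= 5: Q-B = 15 → P
  i= 6: O-N =  1 → B
  i= 7: K-R = 19 → T
  i= 8: S-P =  3 → D
  i= 9: R-J =  8 → I
  i=10: Z-K = 15 → P
  i=11: C-B =  1 → B
  i=12: O-V = 19 → T
  i=13: D-A =  3 → D
  i=14: K-C =  8 → I
  i=15: G-R = 15 → P
  i=16: K-J =  1 → B
  i=17: T-A = 19 → T
  i=18: L-I =  3 → D
  i=19: E-W =  8 → I
  i=20: U-F = 15 → P
  i=21: D-C =  1 → B
  i=22: A-H = 19 → T
  i=23: G-D =  3 → D
  i=24: R-J =  8 → I
  i=25: Y-J = 15 → P
  i=26: W-V =  1 → B
  i=27: O-V = 19 → T
  shifts repeat with period 5: PBTDI

PBTDI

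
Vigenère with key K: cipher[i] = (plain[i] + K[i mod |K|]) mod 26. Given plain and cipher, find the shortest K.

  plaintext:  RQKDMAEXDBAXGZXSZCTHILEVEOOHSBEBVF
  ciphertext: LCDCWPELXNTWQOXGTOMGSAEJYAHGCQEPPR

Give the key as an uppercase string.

UMTZKPAO

  i= 0: L-R = 20 → U
  i= 1: C-Q = 12 → M
  i= 2: D-K = 19 → T
  i= 3: C-D = 25 → Z
  i= 4: W-M = 10 → K
  i= 5: P-A = 15 → P
  i= 6: E-E =  0 → A
  i= 7: L-X = 14 → O
  i= 8: X-D = 20 → U
  i= 9: N-B = 12 → M
  i=10: T-A = 19 → T
  i=11: W-X = 25 → Z
  i=12: Q-G = 10 → K
  i=13: O-Z = 15 → P
  i=14: X-X =  0 → A
  i=15: G-S = 14 → O
  i=16: T-Z = 20 → U
  i=17: O-C = 12 → M
  i=18: M-T = 19 → T
  i=19: G-H = 25 → Z
  i=20: S-I = 10 → K
  i=21: A-L = 15 → P
  i=22: E-E =  0 → A
  i=23: J-V = 14 → O
  i=24: Y-E = 20 → U
  i=25: A-O = 12 → M
  i=26: H-O = 19 → T
  i=27: G-H = 25 → Z
  i=28: C-S = 10 → K
  i=29: Q-B = 15 → P
  i=30: E-E =  0 → A
  i=31: P-B = 14 → O
  i=32: P-V = 20 → U
  i=33: R-F = 12 → M
  shifts repeat with period 8: UMTZKPAO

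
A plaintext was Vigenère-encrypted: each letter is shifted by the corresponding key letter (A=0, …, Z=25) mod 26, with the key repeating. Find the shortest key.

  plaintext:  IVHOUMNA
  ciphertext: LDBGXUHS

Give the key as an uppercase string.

  i= 0: L-I =  3 → D
  i= 1: D-V =  8 → I
  i= 2: B-H = 20 → U
  i= 3: G-O = 18 → S
  i= 4: X-U =  3 → D
  i= 5: U-M =  8 → I
  i= 6: H-N = 20 → U
  i= 7: S-A = 18 → S
  shifts repeat with period 4: DIUS

DIUS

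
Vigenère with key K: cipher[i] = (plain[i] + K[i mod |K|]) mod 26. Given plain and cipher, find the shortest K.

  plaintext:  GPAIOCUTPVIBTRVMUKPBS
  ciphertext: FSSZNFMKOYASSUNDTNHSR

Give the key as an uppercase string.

  i= 0: F-G = 25 → Z
  i= 1: S-P =  3 → D
  i= 2: S-A = 18 → S
  i= 3: Z-I = 17 → R
  i= 4: N-O = 25 → Z
  i= 5: F-C =  3 → D
  i= 6: M-U = 18 → S
  i= 7: K-T = 17 → R
  i= 8: O-P = 25 → Z
  i= 9: Y-V =  3 → D
  i=10: A-I = 18 → S
  i=11: S-B = 17 → R
  i=12: S-T = 25 → Z
  i=13: U-R =  3 → D
  i=14: N-V = 18 → S
  i=15: D-M = 17 → R
  i=16: T-U = 25 → Z
  i=17: N-K =  3 → D
  i=18: H-P = 18 → S
  i=19: S-B = 17 → R
  i=20: R-S = 25 → Z
  shifts repeat with period 4: ZDSR

ZDSR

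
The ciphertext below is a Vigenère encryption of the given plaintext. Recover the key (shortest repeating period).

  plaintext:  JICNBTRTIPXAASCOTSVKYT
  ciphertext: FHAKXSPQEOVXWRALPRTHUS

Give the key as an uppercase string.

WZYX

  i= 0: F-J = 22 → W
  i= 1: H-I = 25 → Z
  i= 2: A-C = 24 → Y
  i= 3: K-N = 23 → X
  i= 4: X-B = 22 → W
  i= 5: S-T = 25 → Z
  i= 6: P-R = 24 → Y
  i= 7: Q-T = 23 → X
  i= 8: E-I = 22 → W
  i= 9: O-P = 25 → Z
  i=10: V-X = 24 → Y
  i=11: X-A = 23 → X
  i=12: W-A = 22 → W
  i=13: R-S = 25 → Z
  i=14: A-C = 24 → Y
  i=15: L-O = 23 → X
  i=16: P-T = 22 → W
  i=17: R-S = 25 → Z
  i=18: T-V = 24 → Y
  i=19: H-K = 23 → X
  i=20: U-Y = 22 → W
  i=21: S-T = 25 → Z
  shifts repeat with period 4: WZYX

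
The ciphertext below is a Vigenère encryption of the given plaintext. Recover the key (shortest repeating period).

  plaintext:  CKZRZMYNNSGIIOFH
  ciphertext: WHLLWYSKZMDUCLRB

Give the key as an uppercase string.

UXM

  i= 0: W-C = 20 → U
  i= 1: H-K = 23 → X
  i= 2: L-Z = 12 → M
  i= 3: L-R = 20 → U
  i= 4: W-Z = 23 → X
  i= 5: Y-M = 12 → M
  i= 6: S-Y = 20 → U
  i= 7: K-N = 23 → X
  i= 8: Z-N = 12 → M
  i= 9: M-S = 20 → U
  i=10: D-G = 23 → X
  i=11: U-I = 12 → M
  i=12: C-I = 20 → U
  i=13: L-O = 23 → X
  i=14: R-F = 12 → M
  i=15: B-H = 20 → U
  shifts repeat with period 3: UXM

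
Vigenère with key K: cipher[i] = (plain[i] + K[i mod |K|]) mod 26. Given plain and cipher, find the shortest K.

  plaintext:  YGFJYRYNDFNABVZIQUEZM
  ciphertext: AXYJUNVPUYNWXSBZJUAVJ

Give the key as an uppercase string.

CRTAWWX

  i= 0: A-Y =  2 → C
  i= 1: X-G = 17 → R
  i= 2: Y-F = 19 → T
  i= 3: J-J =  0 → A
  i= 4: U-Y = 22 → W
  i= 5: N-R = 22 → W
  i= 6: V-Y = 23 → X
  i= 7: P-N =  2 → C
  i= 8: U-D = 17 → R
  i= 9: Y-F = 19 → T
  i=10: N-N =  0 → A
  i=11: W-A = 22 → W
  i=12: X-B = 22 → W
  i=13: S-V = 23 → X
  i=14: B-Z =  2 → C
  i=15: Z-I = 17 → R
  i=16: J-Q = 19 → T
  i=17: U-U =  0 → A
  i=18: A-E = 22 → W
  i=19: V-Z = 22 → W
  i=20: J-M = 23 → X
  shifts repeat with period 7: CRTAWWX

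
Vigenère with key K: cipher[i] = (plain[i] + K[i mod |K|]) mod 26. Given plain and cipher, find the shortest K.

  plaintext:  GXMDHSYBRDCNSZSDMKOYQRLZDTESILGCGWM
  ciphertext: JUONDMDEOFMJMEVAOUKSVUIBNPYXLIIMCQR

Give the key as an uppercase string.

DXCKWUF

  i= 0: J-G =  3 → D
  i= 1: U-X = 23 → X
  i= 2: O-M =  2 → C
  i= 3: N-D = 10 → K
  i= 4: D-H = 22 → W
  i= 5: M-S = 20 → U
  i= 6: D-Y =  5 → F
  i= 7: E-B =  3 → D
  i= 8: O-R = 23 → X
  i= 9: F-D =  2 → C
  i=10: M-C = 10 → K
  i=11: J-N = 22 → W
  i=12: M-S = 20 → U
  i=13: E-Z =  5 → F
  i=14: V-S =  3 → D
  i=15: A-D = 23 → X
  i=16: O-M =  2 → C
  i=17: U-K = 10 → K
  i=18: K-O = 22 → W
  i=19: S-Y = 20 → U
  i=20: V-Q =  5 → F
  i=21: U-R =  3 → D
  i=22: I-L = 23 → X
  i=23: B-Z =  2 → C
  i=24: N-D = 10 → K
  i=25: P-T = 22 → W
  i=26: Y-E = 20 → U
  i=27: X-S =  5 → F
  i=28: L-I =  3 → D
  i=29: I-L = 23 → X
  i=30: I-G =  2 → C
  i=31: M-C = 10 → K
  i=32: C-G = 22 → W
  i=33: Q-W = 20 → U
  i=34: R-M =  5 → F
  shifts repeat with period 7: DXCKWUF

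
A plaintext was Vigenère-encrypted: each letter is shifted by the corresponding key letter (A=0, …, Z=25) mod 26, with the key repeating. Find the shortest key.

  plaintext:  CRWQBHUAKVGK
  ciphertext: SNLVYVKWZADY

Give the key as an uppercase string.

QWPFXO

  i= 0: S-C = 16 → Q
  i= 1: N-R = 22 → W
  i= 2: L-W = 15 → P
  i= 3: V-Q =  5 → F
  i= 4: Y-B = 23 → X
  i= 5: V-H = 14 → O
  i= 6: K-U = 16 → Q
  i= 7: W-A = 22 → W
  i= 8: Z-K = 15 → P
  i= 9: A-V =  5 → F
  i=10: D-G = 23 → X
  i=11: Y-K = 14 → O
  shifts repeat with period 6: QWPFXO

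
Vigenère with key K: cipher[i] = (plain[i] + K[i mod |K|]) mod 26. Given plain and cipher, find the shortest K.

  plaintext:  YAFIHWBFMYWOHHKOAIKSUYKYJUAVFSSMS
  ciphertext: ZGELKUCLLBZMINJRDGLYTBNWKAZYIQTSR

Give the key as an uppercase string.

  i= 0: Z-Y =  1 → B
  i= 1: G-A =  6 → G
  i= 2: E-F = 25 → Z
  i= 3: L-I =  3 → D
  i= 4: K-H =  3 → D
  i= 5: U-W = 24 → Y
  i= 6: C-B =  1 → B
  i= 7: L-F =  6 → G
  i= 8: L-M = 25 → Z
  i= 9: B-Y =  3 → D
  i=10: Z-W =  3 → D
  i=11: M-O = 24 → Y
  i=12: I-H =  1 → B
  i=13: N-H =  6 → G
  i=14: J-K = 25 → Z
  i=15: R-O =  3 → D
  i=16: D-A =  3 → D
  i=17: G-I = 24 → Y
  i=18: L-K =  1 → B
  i=19: Y-S =  6 → G
  i=20: T-U = 25 → Z
  i=21: B-Y =  3 → D
  i=22: N-K =  3 → D
  i=23: W-Y = 24 → Y
  i=24: K-J =  1 → B
  i=25: A-U =  6 → G
  i=26: Z-A = 25 → Z
  i=27: Y-V =  3 → D
  i=28: I-F =  3 → D
  i=29: Q-S = 24 → Y
  i=30: T-S =  1 → B
  i=31: S-M =  6 → G
  i=32: R-S = 25 → Z
  shifts repeat with period 6: BGZDDY

BGZDDY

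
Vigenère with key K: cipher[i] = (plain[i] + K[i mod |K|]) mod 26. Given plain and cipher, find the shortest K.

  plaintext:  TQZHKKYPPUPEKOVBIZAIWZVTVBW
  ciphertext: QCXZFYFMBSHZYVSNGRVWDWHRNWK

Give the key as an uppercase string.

XMYSVOH

  i= 0: Q-T = 23 → X
  i= 1: C-Q = 12 → M
  i= 2: X-Z = 24 → Y
  i= 3: Z-H = 18 → S
  i= 4: F-K = 21 → V
  i= 5: Y-K = 14 → O
  i= 6: F-Y =  7 → H
  i= 7: M-P = 23 → X
  i= 8: B-P = 12 → M
  i= 9: S-U = 24 → Y
  i=10: H-P = 18 → S
  i=11: Z-E = 21 → V
  i=12: Y-K = 14 → O
  i=13: V-O =  7 → H
  i=14: S-V = 23 → X
  i=15: N-B = 12 → M
  i=16: G-I = 24 → Y
  i=17: R-Z = 18 → S
  i=18: V-A = 21 → V
  i=19: W-I = 14 → O
  i=20: D-W =  7 → H
  i=21: W-Z = 23 → X
  i=22: H-V = 12 → M
  i=23: R-T = 24 → Y
  i=24: N-V = 18 → S
  i=25: W-B = 21 → V
  i=26: K-W = 14 → O
  shifts repeat with period 7: XMYSVOH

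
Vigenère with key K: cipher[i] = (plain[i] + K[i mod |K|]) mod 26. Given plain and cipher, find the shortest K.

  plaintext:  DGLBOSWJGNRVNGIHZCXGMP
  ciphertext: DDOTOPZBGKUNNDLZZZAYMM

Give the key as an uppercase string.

  i= 0: D-D =  0 → A
  i= 1: D-G = 23 → X
  i= 2: O-L =  3 → D
  i= 3: T-B = 18 → S
  i= 4: O-O =  0 → A
  i= 5: P-S = 23 → X
  i= 6: Z-W =  3 → D
  i= 7: B-J = 18 → S
  i= 8: G-G =  0 → A
  i= 9: K-N = 23 → X
  i=10: U-R =  3 → D
  i=11: N-V = 18 → S
  i=12: N-N =  0 → A
  i=13: D-G = 23 → X
  i=14: L-I =  3 → D
  i=15: Z-H = 18 → S
  i=16: Z-Z =  0 → A
  i=17: Z-C = 23 → X
  i=18: A-X =  3 → D
  i=19: Y-G = 18 → S
  i=20: M-M =  0 → A
  i=21: M-P = 23 → X
  shifts repeat with period 4: AXDS

AXDS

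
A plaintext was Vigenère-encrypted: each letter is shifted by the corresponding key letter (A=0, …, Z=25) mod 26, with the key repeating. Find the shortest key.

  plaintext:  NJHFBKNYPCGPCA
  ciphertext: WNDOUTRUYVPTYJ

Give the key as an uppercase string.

  i= 0: W-N =  9 → J
  i= 1: N-J =  4 → E
  i= 2: D-H = 22 → W
  i= 3: O-F =  9 → J
  i= 4: U-B = 19 → T
  i= 5: T-K =  9 → J
  i= 6: R-N =  4 → E
  i= 7: U-Y = 22 → W
  i= 8: Y-P =  9 → J
  i= 9: V-C = 19 → T
  i=10: P-G =  9 → J
  i=11: T-P =  4 → E
  i=12: Y-C = 22 → W
  i=13: J-A =  9 → J
  shifts repeat with period 5: JEWJT

JEWJT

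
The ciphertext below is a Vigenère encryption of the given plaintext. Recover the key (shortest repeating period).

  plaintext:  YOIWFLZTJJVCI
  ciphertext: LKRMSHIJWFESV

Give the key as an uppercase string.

  i= 0: L-Y = 13 → N
  i= 1: K-O = 22 → W
  i= 2: R-I =  9 → J
  i= 3: M-W = 16 → Q
  i= 4: S-F = 13 → N
  i= 5: H-L = 22 → W
  i= 6: I-Z =  9 → J
  i= 7: J-T = 16 → Q
  i= 8: W-J = 13 → N
  i= 9: F-J = 22 → W
  i=10: E-V =  9 → J
  i=11: S-C = 16 → Q
  i=12: V-I = 13 → N
  shifts repeat with period 4: NWJQ

NWJQ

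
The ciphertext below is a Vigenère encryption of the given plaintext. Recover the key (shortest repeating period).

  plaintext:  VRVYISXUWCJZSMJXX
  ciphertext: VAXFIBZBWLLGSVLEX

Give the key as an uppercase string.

  i= 0: V-V =  0 → A
  i= 1: A-R =  9 → J
  i= 2: X-V =  2 → C
  i= 3: F-Y =  7 → H
  i= 4: I-I =  0 → A
  i= 5: B-S =  9 → J
  i= 6: Z-X =  2 → C
  i= 7: B-U =  7 → H
  i= 8: W-W =  0 → A
  i= 9: L-C =  9 → J
  i=10: L-J =  2 → C
  i=11: G-Z =  7 → H
  i=12: S-S =  0 → A
  i=13: V-M =  9 → J
  i=14: L-J =  2 → C
  i=15: E-X =  7 → H
  i=16: X-X =  0 → A
  shifts repeat with period 4: AJCH

AJCH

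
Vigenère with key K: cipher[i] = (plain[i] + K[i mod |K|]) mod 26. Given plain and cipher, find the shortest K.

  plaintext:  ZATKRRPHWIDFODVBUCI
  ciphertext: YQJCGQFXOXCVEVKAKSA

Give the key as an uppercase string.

ZQQSP

  i= 0: Y-Z = 25 → Z
  i= 1: Q-A = 16 → Q
  i= 2: J-T = 16 → Q
  i= 3: C-K = 18 → S
  i= 4: G-R = 15 → P
  i= 5: Q-R = 25 → Z
  i= 6: F-P = 16 → Q
  i= 7: X-H = 16 → Q
  i= 8: O-W = 18 → S
  i= 9: X-I = 15 → P
  i=10: C-D = 25 → Z
  i=11: V-F = 16 → Q
  i=12: E-O = 16 → Q
  i=13: V-D = 18 → S
  i=14: K-V = 15 → P
  i=15: A-B = 25 → Z
  i=16: K-U = 16 → Q
  i=17: S-C = 16 → Q
  i=18: A-I = 18 → S
  shifts repeat with period 5: ZQQSP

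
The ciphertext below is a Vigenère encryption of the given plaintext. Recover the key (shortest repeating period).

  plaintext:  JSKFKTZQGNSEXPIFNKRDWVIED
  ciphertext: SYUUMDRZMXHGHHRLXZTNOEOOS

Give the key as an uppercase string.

  i= 0: S-J =  9 → J
  i= 1: Y-S =  6 → G
  i= 2: U-K = 10 → K
  i= 3: U-F = 15 → P
  i= 4: M-K =  2 → C
  i= 5: D-T = 10 → K
  i= 6: R-Z = 18 → S
  i= 7: Z-Q =  9 → J
  i= 8: M-G =  6 → G
  i= 9: X-N = 10 → K
  i=10: H-S = 15 → P
  i=11: G-E =  2 → C
  i=12: H-X = 10 → K
  i=13: H-P = 18 → S
  i=14: R-I =  9 → J
  i=15: L-F =  6 → G
  i=16: X-N = 10 → K
  i=17: Z-K = 15 → P
  i=18: T-R =  2 → C
  i=19: N-D = 10 → K
  i=20: O-W = 18 → S
  i=21: E-V =  9 → J
  i=22: O-I =  6 → G
  i=23: O-E = 10 → K
  i=24: S-D = 15 → P
  shifts repeat with period 7: JGKPCKS

JGKPCKS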